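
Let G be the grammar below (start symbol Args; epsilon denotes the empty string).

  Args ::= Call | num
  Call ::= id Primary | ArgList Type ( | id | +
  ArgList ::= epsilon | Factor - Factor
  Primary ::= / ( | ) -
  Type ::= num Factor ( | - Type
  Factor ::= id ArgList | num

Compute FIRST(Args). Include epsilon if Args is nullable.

From Args ::= Call: add FIRST(Call) = { +, -, id, num }.
Args ::= num contributes {num}.
Union: FIRST(Args) = { +, -, id, num }.

{ +, -, id, num }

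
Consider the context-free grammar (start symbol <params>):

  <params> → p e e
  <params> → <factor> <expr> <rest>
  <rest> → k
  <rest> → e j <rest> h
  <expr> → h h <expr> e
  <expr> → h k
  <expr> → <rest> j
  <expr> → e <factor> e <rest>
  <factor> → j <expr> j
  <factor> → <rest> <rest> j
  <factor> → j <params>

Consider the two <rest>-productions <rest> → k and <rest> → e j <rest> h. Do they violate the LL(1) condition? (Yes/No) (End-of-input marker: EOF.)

No

FIRST(k) = { k } and FIRST(e j <rest> h) = { e }.
The FIRST sets are disjoint and neither alternative is nullable — no conflict.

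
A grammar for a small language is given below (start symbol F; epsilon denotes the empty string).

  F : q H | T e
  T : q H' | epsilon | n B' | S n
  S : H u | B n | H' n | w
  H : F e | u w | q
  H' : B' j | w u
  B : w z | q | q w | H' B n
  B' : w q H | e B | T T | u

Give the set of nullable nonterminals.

Directly nullable (have an epsilon-production): T.
B' : T T with every symbol nullable, so B' is nullable.
No other nonterminal has a production whose RHS symbols are all nullable.

{ B', T }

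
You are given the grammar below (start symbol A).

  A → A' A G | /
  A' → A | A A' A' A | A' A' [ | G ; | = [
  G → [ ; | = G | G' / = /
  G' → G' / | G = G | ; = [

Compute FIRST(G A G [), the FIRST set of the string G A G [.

Add FIRST(G) = { ;, =, [ }; G is not nullable, stop.

{ ;, =, [ }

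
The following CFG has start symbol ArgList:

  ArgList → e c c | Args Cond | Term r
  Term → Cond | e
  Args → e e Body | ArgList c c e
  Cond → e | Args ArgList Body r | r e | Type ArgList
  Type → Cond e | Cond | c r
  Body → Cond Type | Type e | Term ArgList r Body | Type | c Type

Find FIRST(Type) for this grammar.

{ c, e, r }

From Type → Cond e: add FIRST(Cond) = { c, e, r }.
From Type → Cond: add FIRST(Cond) = { c, e, r }.
Type → c r contributes {c}.
Union: FIRST(Type) = { c, e, r }.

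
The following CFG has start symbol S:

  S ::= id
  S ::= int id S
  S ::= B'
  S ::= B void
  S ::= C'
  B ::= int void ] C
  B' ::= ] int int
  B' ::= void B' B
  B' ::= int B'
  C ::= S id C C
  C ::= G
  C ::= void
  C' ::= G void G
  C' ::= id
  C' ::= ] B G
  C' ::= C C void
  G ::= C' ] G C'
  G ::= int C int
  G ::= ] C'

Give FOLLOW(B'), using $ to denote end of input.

In S ::= B': B' is at the end, add FOLLOW(S) = { $, id }.
In B' ::= void B' B: add FIRST(B) = { int }.
In B' ::= int B': B' is at the end, add FOLLOW(B') = { $, id, int }.
Union: FOLLOW(B') = { $, id, int }.

{ $, id, int }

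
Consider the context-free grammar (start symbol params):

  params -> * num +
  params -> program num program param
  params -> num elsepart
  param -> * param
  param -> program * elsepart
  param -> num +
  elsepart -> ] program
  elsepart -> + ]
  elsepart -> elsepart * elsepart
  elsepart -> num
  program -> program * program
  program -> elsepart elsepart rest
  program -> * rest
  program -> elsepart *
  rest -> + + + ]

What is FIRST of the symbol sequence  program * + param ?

Add FIRST(program) = { *, +, ], num }; program is not nullable, stop.

{ *, +, ], num }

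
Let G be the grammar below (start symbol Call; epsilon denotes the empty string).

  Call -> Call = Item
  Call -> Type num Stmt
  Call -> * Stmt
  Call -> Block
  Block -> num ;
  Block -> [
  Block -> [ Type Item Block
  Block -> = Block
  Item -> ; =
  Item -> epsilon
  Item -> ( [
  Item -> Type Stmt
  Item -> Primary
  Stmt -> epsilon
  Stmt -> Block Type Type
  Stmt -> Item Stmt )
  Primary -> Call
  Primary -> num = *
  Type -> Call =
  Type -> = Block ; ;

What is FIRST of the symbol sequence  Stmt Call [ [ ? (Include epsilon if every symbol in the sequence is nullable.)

Add FIRST(Stmt)\{epsilon} = { (, ), *, ;, =, [, num }; Stmt is nullable, continue.
Add FIRST(Call) = { *, =, [, num }; Call is not nullable, stop.

{ (, ), *, ;, =, [, num }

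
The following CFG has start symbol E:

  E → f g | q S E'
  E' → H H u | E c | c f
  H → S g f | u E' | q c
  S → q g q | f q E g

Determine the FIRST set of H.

{ f, q, u }

From H → S g f: add FIRST(S) = { f, q }.
H → u E' contributes {u}.
H → q c contributes {q}.
Union: FIRST(H) = { f, q, u }.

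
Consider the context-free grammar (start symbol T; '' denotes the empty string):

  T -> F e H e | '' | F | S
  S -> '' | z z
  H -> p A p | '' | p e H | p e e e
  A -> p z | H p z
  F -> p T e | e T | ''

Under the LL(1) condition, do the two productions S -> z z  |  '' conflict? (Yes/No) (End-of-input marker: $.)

FIRST(z z) = { z } and FIRST('') = { '' }.
The second is nullable but FOLLOW(S) = { $, e } is disjoint from FIRST of the first.

No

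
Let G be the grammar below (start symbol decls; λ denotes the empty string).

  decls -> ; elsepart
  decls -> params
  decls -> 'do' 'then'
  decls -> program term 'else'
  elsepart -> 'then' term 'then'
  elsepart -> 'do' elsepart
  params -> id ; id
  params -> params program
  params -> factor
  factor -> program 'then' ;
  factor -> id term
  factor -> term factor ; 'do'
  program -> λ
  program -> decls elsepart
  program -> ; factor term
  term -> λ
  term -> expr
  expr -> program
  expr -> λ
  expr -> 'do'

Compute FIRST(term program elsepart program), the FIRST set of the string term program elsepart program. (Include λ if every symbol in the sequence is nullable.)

Add FIRST(term)\{λ} = { 'do', 'else', 'then', ;, id }; term is nullable, continue.
Add FIRST(program)\{λ} = { 'do', 'else', 'then', ;, id }; program is nullable, continue.
Add FIRST(elsepart) = { 'do', 'then' }; elsepart is not nullable, stop.

{ 'do', 'else', 'then', ;, id }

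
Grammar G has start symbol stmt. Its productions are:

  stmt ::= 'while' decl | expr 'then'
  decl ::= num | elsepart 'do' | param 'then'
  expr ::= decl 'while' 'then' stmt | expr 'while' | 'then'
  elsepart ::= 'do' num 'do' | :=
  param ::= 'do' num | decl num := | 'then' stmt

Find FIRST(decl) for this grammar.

{ 'do', 'then', :=, num }

decl ::= num contributes {num}.
From decl ::= elsepart 'do': add FIRST(elsepart) = { 'do', := }.
From decl ::= param 'then': add FIRST(param) = { 'do', 'then', :=, num }.
Union: FIRST(decl) = { 'do', 'then', :=, num }.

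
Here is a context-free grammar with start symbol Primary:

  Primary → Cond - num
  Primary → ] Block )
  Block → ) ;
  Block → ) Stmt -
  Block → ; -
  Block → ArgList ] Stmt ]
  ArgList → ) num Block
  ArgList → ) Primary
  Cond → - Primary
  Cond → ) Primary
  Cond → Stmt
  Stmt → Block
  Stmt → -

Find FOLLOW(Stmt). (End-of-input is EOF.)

{ -, ] }

In Block → ) Stmt -: add FIRST(-) = { - }.
In Block → ArgList ] Stmt ]: add FIRST(]) = { ] }.
In Cond → Stmt: Stmt is at the end, add FOLLOW(Cond) = { - }.
Union: FOLLOW(Stmt) = { -, ] }.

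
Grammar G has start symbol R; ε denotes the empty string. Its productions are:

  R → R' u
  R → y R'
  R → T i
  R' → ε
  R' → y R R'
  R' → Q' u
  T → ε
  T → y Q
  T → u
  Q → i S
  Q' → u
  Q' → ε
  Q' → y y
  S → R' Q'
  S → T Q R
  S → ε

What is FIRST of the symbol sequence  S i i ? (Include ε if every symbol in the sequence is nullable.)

Add FIRST(S)\{ε} = { i, u, y }; S is nullable, continue.
i is a terminal; add {i} and stop.

{ i, u, y }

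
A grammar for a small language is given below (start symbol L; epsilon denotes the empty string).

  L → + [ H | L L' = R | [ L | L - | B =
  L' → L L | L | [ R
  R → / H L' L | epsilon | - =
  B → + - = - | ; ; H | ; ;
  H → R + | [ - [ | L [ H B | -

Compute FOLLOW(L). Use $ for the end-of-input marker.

L is the start symbol, so $ ∈ FOLLOW(L).
In L → L L' = R: add FIRST(L' = R) = { +, ;, [ }.
In L → [ L: L is at the end, add FOLLOW(L) = { $, +, -, ;, =, [ }.
In L → L -: add FIRST(-) = { - }.
In L' → L L: add FIRST(L) = { +, ;, [ }.
In L' → L L: L is at the end, add FOLLOW(L') = { +, ;, =, [ }.
In L' → L: L is at the end, add FOLLOW(L') = { +, ;, =, [ }.
In R → / H L' L: L is at the end, add FOLLOW(R) = { $, +, -, ;, =, [ }.
In H → L [ H B: add FIRST([ H B) = { [ }.
Union: FOLLOW(L) = { $, +, -, ;, =, [ }.

{ $, +, -, ;, =, [ }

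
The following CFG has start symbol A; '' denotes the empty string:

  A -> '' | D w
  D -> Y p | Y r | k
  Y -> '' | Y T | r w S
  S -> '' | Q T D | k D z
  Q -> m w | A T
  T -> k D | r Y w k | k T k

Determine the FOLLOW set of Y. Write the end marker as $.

In D -> Y p: add FIRST(p) = { p }.
In D -> Y r: add FIRST(r) = { r }.
In Y -> Y T: add FIRST(T) = { k, r }.
In T -> r Y w k: add FIRST(w k) = { w }.
Union: FOLLOW(Y) = { k, p, r, w }.

{ k, p, r, w }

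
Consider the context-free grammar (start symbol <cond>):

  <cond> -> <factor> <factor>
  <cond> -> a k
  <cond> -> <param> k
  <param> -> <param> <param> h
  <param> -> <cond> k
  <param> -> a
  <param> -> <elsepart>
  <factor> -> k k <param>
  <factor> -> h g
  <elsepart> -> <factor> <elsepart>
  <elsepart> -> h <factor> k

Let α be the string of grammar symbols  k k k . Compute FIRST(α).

k is a terminal; add {k} and stop.

{ k }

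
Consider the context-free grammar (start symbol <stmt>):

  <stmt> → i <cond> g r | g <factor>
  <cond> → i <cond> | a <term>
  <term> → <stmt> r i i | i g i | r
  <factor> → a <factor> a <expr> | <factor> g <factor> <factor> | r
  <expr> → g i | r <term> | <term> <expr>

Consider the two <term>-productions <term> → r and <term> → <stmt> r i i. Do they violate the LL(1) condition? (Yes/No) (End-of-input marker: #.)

FIRST(r) = { r } and FIRST(<stmt> r i i) = { g, i }.
The FIRST sets are disjoint and neither alternative is nullable — no conflict.

No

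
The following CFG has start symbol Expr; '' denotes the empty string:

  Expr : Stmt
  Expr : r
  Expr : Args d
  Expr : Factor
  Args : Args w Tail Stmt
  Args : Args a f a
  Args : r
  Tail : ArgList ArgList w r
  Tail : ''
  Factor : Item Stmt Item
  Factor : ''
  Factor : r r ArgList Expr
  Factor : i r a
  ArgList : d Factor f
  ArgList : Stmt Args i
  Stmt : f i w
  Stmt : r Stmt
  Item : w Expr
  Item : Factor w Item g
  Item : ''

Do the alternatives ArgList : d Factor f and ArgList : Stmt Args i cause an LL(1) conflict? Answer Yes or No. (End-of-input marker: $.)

No

FIRST(d Factor f) = { d } and FIRST(Stmt Args i) = { f, r }.
The FIRST sets are disjoint and neither alternative is nullable — no conflict.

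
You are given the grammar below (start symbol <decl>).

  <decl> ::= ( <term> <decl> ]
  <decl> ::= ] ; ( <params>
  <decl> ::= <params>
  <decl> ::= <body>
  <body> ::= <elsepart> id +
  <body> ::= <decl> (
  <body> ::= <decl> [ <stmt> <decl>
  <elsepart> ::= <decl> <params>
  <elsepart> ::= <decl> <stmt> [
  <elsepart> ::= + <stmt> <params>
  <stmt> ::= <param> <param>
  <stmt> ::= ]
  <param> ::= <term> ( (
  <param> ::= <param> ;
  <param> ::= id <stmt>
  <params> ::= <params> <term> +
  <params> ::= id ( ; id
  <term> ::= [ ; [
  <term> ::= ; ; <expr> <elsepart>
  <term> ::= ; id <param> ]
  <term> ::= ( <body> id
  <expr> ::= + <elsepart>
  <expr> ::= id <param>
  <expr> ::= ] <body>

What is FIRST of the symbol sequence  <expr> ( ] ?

{ +, ], id }

Add FIRST(<expr>) = { +, ], id }; <expr> is not nullable, stop.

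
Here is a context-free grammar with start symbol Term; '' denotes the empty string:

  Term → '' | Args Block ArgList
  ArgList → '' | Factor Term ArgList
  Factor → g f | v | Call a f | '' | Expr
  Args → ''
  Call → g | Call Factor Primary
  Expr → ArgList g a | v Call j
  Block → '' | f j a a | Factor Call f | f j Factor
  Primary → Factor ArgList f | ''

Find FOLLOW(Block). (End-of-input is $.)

In Term → Args Block ArgList: add FIRST(ArgList)\{''} = { f, g, v }.
  Since ArgList is nullable, also add FOLLOW(Term) = { $, f, g, v }.
Union: FOLLOW(Block) = { $, f, g, v }.

{ $, f, g, v }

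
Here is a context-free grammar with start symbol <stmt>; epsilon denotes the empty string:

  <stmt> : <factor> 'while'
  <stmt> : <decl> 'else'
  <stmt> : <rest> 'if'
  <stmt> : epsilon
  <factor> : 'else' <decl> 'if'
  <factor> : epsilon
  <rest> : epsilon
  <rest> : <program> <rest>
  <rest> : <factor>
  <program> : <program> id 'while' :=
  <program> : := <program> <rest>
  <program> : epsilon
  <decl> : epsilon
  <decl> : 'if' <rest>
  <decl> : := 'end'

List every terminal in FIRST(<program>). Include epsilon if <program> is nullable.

{ :=, id, epsilon }

From <program> : <program> id 'while' :=: <program> nullable, take FIRST(<program>) ∪ {id} = { :=, id }.
<program> : := <program> <rest> contributes {:=}.
<program> : epsilon contributes epsilon.
Union: FIRST(<program>) = { :=, id, epsilon }.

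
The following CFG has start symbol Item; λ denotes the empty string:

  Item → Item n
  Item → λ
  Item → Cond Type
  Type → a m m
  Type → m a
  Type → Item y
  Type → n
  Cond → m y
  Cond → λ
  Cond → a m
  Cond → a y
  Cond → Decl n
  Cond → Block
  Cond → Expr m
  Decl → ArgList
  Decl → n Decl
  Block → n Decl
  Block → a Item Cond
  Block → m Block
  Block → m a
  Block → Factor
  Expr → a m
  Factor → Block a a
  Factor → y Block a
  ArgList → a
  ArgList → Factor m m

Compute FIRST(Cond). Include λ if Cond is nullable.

Cond → m y contributes {m}.
Cond → λ contributes λ.
Cond → a m contributes {a}.
Cond → a y contributes {a}.
From Cond → Decl n: add FIRST(Decl) = { a, m, n, y }.
From Cond → Block: add FIRST(Block) = { a, m, n, y }.
From Cond → Expr m: add FIRST(Expr) = { a }.
Union: FIRST(Cond) = { a, m, n, y, λ }.

{ a, m, n, y, λ }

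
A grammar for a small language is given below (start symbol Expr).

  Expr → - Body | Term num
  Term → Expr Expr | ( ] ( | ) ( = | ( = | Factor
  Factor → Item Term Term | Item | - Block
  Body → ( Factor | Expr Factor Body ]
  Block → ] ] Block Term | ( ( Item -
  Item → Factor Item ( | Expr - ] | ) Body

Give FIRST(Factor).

{ (, ), - }

From Factor → Item Term Term: add FIRST(Item) = { (, ), - }.
From Factor → Item: add FIRST(Item) = { (, ), - }.
Factor → - Block contributes {-}.
Union: FIRST(Factor) = { (, ), - }.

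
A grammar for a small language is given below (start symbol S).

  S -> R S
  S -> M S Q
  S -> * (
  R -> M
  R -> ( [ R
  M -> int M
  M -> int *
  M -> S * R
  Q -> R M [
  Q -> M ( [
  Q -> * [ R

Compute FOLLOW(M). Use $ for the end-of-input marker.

In S -> M S Q: add FIRST(S Q) = { (, *, int }.
In R -> M: M is at the end, add FOLLOW(R) = { $, (, *, [, int }.
In M -> int M: M is at the end, add FOLLOW(M) = { $, (, *, [, int }.
In Q -> R M [: add FIRST([) = { [ }.
In Q -> M ( [: add FIRST(( [) = { ( }.
Union: FOLLOW(M) = { $, (, *, [, int }.

{ $, (, *, [, int }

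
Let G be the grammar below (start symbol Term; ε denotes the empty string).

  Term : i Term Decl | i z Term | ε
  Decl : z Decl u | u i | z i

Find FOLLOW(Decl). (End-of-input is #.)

{ #, u, z }

In Term : i Term Decl: Decl is at the end, add FOLLOW(Term) = { #, u, z }.
In Decl : z Decl u: add FIRST(u) = { u }.
Union: FOLLOW(Decl) = { #, u, z }.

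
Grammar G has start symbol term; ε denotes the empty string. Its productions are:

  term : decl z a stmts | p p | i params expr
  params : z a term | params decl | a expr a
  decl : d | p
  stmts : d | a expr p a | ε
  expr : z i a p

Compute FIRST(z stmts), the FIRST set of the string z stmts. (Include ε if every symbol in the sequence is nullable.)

{ z }

z is a terminal; add {z} and stop.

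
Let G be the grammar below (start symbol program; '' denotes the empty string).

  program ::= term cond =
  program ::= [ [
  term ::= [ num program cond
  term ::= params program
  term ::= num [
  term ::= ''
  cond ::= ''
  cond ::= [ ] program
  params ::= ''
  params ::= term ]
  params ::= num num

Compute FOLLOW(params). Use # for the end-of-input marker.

{ =, [, ], num }

In term ::= params program: add FIRST(program) = { =, [, ], num }.
Union: FOLLOW(params) = { =, [, ], num }.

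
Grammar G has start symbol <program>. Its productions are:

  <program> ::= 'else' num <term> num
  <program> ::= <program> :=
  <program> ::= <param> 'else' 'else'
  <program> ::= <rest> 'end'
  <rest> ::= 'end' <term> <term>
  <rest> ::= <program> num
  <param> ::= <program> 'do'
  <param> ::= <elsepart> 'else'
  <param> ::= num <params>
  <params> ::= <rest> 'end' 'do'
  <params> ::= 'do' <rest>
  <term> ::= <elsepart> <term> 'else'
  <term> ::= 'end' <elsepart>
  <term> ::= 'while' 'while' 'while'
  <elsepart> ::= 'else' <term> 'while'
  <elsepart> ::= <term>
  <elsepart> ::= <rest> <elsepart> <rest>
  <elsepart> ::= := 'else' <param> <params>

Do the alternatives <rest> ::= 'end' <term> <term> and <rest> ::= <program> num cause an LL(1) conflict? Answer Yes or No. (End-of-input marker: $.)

Yes

FIRST('end' <term> <term>) = { 'end' } and FIRST(<program> num) = { 'else', 'end', 'while', :=, num }.
Both contain 'end', so the two alternatives are not disjoint — LL(1) conflict.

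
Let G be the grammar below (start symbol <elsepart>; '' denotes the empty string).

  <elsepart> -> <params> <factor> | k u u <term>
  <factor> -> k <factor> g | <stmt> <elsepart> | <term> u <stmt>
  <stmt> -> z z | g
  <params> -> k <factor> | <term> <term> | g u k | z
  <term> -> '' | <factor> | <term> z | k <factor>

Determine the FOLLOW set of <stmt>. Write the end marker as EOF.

{ EOF, g, k, u, z }

In <factor> -> <stmt> <elsepart>: add FIRST(<elsepart>) = { g, k, u, z }.
In <factor> -> <term> u <stmt>: <stmt> is at the end, add FOLLOW(<factor>) = { EOF, g, k, u, z }.
Union: FOLLOW(<stmt>) = { EOF, g, k, u, z }.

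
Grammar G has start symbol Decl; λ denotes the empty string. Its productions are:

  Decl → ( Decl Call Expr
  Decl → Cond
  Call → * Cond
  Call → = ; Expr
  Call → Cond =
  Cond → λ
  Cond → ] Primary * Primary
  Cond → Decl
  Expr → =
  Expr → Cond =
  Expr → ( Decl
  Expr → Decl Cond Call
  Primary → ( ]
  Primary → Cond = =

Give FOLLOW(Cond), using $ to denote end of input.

In Decl → Cond: Cond is at the end, add FOLLOW(Decl) = { $, (, *, =, ] }.
In Call → * Cond: Cond is at the end, add FOLLOW(Call) = { $, (, *, =, ] }.
In Call → Cond =: add FIRST(=) = { = }.
In Expr → Cond =: add FIRST(=) = { = }.
In Expr → Decl Cond Call: add FIRST(Call) = { (, *, =, ] }.
In Primary → Cond = =: add FIRST(= =) = { = }.
Union: FOLLOW(Cond) = { $, (, *, =, ] }.

{ $, (, *, =, ] }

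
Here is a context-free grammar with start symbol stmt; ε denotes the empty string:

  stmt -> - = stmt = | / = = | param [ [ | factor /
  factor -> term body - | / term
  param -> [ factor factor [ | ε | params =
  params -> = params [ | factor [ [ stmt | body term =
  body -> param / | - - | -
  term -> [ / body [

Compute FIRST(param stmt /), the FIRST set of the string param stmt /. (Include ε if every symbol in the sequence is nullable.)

Add FIRST(param)\{ε} = { -, /, =, [ }; param is nullable, continue.
Add FIRST(stmt) = { -, /, =, [ }; stmt is not nullable, stop.

{ -, /, =, [ }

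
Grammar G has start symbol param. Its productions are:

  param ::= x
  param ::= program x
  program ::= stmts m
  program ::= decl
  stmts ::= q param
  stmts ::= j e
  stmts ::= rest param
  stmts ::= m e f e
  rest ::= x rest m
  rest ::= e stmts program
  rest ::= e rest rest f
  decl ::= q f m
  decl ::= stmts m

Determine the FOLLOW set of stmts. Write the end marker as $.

In program ::= stmts m: add FIRST(m) = { m }.
In rest ::= e stmts program: add FIRST(program) = { e, j, m, q, x }.
In decl ::= stmts m: add FIRST(m) = { m }.
Union: FOLLOW(stmts) = { e, j, m, q, x }.

{ e, j, m, q, x }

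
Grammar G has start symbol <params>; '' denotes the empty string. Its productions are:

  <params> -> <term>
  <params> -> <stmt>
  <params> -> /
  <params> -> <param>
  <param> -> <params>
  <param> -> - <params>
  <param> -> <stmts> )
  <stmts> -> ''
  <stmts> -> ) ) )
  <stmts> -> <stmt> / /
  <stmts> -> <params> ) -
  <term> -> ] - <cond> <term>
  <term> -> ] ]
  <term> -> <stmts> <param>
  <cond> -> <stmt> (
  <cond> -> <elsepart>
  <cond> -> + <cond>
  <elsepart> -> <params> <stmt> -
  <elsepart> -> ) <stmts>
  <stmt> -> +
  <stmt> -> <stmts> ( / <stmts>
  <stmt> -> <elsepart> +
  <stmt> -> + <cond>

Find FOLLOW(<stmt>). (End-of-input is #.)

In <params> -> <stmt>: <stmt> is at the end, add FOLLOW(<params>) = { #, (, ), +, -, /, ] }.
In <stmts> -> <stmt> / /: add FIRST(/ /) = { / }.
In <cond> -> <stmt> (: add FIRST(() = { ( }.
In <elsepart> -> <params> <stmt> -: add FIRST(-) = { - }.
Union: FOLLOW(<stmt>) = { #, (, ), +, -, /, ] }.

{ #, (, ), +, -, /, ] }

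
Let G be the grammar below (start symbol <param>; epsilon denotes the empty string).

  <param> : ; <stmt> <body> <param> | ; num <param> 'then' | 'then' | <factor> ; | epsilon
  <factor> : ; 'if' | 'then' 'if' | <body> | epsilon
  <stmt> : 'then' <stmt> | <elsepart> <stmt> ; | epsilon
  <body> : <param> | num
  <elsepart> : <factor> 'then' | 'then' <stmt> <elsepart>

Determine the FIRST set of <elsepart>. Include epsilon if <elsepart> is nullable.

{ 'then', ;, num }

From <elsepart> : <factor> 'then': <factor> nullable, take FIRST(<factor>) ∪ {'then'} = { 'then', ;, num }.
<elsepart> : 'then' <stmt> <elsepart> contributes {'then'}.
Union: FIRST(<elsepart>) = { 'then', ;, num }.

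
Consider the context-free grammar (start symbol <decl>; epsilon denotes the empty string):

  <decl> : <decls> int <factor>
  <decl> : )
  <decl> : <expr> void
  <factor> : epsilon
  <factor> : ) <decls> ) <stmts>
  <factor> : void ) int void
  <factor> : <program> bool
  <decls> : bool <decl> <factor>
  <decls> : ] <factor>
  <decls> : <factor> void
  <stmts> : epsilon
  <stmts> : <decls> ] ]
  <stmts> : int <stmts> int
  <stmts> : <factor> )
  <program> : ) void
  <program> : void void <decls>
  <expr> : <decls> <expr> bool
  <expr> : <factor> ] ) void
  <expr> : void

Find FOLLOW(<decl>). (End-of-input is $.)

{ $, ), ], bool, int, void }

<decl> is the start symbol, so $ ∈ FOLLOW(<decl>).
In <decls> : bool <decl> <factor>: add FIRST(<factor>)\{epsilon} = { ), void }.
  Since <factor> is nullable, also add FOLLOW(<decls>) = { ), ], bool, int, void }.
Union: FOLLOW(<decl>) = { $, ), ], bool, int, void }.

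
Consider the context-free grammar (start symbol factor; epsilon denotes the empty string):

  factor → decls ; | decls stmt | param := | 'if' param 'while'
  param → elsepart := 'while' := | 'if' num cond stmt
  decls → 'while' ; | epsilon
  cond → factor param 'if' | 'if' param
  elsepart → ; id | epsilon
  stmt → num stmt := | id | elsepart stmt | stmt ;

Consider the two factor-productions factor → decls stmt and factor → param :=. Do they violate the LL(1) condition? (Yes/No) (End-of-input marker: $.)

FIRST(decls stmt) = { 'while', ;, id, num } and FIRST(param :=) = { 'if', :=, ; }.
Both contain ;, so the two alternatives are not disjoint — LL(1) conflict.

Yes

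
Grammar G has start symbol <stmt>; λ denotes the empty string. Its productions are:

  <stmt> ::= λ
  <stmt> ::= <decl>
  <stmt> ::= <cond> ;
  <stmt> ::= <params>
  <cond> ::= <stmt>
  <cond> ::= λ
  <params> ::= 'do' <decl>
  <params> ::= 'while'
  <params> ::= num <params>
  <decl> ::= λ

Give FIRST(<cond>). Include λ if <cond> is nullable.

{ 'do', 'while', ;, num, λ }

From <cond> ::= <stmt>: add FIRST(<stmt>) = { 'do', 'while', ;, num, λ } (including λ since <stmt> is nullable).
<cond> ::= λ contributes λ.
Union: FIRST(<cond>) = { 'do', 'while', ;, num, λ }.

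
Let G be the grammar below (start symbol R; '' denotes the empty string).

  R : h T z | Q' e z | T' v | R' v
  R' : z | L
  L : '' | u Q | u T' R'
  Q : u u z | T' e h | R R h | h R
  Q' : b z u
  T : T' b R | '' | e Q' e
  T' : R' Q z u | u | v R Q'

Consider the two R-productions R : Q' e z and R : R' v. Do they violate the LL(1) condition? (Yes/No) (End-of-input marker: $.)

FIRST(Q' e z) = { b } and FIRST(R' v) = { u, v, z }.
The FIRST sets are disjoint and neither alternative is nullable — no conflict.

No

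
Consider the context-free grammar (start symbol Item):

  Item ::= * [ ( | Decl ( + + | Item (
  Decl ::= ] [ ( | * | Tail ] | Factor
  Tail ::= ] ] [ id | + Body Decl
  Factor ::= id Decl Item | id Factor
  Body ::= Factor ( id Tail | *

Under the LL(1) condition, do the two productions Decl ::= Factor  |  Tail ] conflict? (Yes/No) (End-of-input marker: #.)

FIRST(Factor) = { id } and FIRST(Tail ]) = { +, ] }.
The FIRST sets are disjoint and neither alternative is nullable — no conflict.

No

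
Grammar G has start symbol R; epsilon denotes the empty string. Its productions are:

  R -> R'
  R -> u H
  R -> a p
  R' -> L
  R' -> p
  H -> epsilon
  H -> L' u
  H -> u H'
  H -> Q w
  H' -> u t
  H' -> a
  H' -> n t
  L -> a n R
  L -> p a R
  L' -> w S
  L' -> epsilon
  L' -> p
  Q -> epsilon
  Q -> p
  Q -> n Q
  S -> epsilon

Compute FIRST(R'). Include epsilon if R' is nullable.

From R' -> L: add FIRST(L) = { a, p }.
R' -> p contributes {p}.
Union: FIRST(R') = { a, p }.

{ a, p }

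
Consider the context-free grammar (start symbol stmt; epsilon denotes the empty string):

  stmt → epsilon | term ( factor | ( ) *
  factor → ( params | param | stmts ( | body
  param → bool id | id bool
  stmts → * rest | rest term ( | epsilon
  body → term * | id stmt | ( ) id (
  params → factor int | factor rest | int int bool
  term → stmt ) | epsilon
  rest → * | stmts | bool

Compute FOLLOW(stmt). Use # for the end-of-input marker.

stmt is the start symbol, so # ∈ FOLLOW(stmt).
In body → id stmt: stmt is at the end, add FOLLOW(body) = { #, (, ), *, bool, int }.
In term → stmt ): add FIRST()) = { ) }.
Union: FOLLOW(stmt) = { #, (, ), *, bool, int }.

{ #, (, ), *, bool, int }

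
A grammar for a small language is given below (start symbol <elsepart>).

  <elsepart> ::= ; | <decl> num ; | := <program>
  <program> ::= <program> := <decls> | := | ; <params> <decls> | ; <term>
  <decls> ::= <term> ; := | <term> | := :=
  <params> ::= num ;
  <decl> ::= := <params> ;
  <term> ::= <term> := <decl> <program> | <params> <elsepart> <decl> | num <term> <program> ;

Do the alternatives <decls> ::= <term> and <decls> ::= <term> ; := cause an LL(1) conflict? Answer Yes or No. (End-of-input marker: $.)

Yes

FIRST(<term>) = { num } and FIRST(<term> ; :=) = { num }.
Both contain num, so the two alternatives are not disjoint — LL(1) conflict.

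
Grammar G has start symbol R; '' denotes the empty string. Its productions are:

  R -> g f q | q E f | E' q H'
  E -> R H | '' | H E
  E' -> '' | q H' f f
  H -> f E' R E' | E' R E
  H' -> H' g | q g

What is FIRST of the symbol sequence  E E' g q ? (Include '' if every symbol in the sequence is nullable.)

{ f, g, q }

Add FIRST(E)\{''} = { f, g, q }; E is nullable, continue.
Add FIRST(E')\{''} = { q }; E' is nullable, continue.
g is a terminal; add {g} and stop.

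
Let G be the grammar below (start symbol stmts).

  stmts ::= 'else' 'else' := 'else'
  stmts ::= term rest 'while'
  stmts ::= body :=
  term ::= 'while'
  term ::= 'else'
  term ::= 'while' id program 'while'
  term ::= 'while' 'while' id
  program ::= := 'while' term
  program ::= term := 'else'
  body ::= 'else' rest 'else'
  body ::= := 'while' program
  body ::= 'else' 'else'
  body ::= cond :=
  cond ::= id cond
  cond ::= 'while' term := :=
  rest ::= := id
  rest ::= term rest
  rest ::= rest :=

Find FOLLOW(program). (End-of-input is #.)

In term ::= 'while' id program 'while': add FIRST('while') = { 'while' }.
In body ::= := 'while' program: program is at the end, add FOLLOW(body) = { := }.
Union: FOLLOW(program) = { 'while', := }.

{ 'while', := }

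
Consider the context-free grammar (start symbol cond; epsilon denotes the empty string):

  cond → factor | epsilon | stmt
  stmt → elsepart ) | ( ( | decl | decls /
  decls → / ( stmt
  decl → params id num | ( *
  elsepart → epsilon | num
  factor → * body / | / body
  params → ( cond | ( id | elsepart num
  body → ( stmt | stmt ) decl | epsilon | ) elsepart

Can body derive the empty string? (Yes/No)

body has an epsilon-production, so body ⇒ epsilon.

Yes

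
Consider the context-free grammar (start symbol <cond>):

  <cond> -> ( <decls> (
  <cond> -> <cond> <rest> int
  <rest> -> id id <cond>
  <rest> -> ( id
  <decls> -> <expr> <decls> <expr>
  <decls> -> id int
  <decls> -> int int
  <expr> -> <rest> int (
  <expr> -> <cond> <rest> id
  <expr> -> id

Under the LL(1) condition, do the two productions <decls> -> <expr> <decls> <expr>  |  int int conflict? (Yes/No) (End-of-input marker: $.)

No

FIRST(<expr> <decls> <expr>) = { (, id } and FIRST(int int) = { int }.
The FIRST sets are disjoint and neither alternative is nullable — no conflict.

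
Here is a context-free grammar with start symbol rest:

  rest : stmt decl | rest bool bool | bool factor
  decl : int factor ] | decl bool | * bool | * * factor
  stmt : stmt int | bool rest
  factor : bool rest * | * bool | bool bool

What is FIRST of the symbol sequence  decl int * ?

{ *, int }

Add FIRST(decl) = { *, int }; decl is not nullable, stop.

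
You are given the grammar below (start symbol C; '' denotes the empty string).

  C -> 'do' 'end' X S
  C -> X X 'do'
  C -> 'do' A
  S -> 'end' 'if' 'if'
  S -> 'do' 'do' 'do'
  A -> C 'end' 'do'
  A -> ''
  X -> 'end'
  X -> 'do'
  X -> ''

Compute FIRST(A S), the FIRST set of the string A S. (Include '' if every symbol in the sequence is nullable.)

Add FIRST(A)\{''} = { 'do', 'end' }; A is nullable, continue.
Add FIRST(S) = { 'do', 'end' }; S is not nullable, stop.

{ 'do', 'end' }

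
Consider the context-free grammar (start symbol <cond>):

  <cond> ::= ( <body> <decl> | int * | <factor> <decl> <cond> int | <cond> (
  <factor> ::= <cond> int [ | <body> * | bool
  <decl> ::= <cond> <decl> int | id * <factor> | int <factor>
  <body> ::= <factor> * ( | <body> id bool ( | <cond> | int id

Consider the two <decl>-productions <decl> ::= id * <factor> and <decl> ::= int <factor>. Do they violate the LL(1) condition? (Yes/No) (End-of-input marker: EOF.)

No

FIRST(id * <factor>) = { id } and FIRST(int <factor>) = { int }.
The FIRST sets are disjoint and neither alternative is nullable — no conflict.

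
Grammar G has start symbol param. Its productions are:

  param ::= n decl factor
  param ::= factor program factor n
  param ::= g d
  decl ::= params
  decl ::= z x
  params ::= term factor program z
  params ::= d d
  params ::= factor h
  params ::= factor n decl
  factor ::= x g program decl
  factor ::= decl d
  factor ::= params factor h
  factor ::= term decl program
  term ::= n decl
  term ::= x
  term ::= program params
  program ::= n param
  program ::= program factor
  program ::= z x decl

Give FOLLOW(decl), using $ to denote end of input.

{ $, d, h, n, x, z }

In param ::= n decl factor: add FIRST(factor) = { d, n, x, z }.
In params ::= factor n decl: decl is at the end, add FOLLOW(params) = { $, d, h, n, x, z }.
In factor ::= x g program decl: decl is at the end, add FOLLOW(factor) = { $, d, h, n, x, z }.
In factor ::= decl d: add FIRST(d) = { d }.
In factor ::= term decl program: add FIRST(program) = { n, z }.
In term ::= n decl: decl is at the end, add FOLLOW(term) = { d, n, x, z }.
In program ::= z x decl: decl is at the end, add FOLLOW(program) = { $, d, h, n, x, z }.
Union: FOLLOW(decl) = { $, d, h, n, x, z }.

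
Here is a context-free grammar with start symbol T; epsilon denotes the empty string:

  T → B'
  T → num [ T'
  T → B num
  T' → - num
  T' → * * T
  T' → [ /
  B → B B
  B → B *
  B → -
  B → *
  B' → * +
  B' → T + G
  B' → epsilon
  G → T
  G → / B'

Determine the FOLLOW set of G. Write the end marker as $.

In B' → T + G: G is at the end, add FOLLOW(B') = { $, + }.
Union: FOLLOW(G) = { $, + }.

{ $, + }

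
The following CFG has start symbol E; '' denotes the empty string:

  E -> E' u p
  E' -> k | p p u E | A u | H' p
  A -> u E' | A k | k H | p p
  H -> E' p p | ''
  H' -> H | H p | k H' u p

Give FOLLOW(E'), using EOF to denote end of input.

In E -> E' u p: add FIRST(u p) = { u }.
In A -> u E': E' is at the end, add FOLLOW(A) = { k, u }.
In H -> E' p p: add FIRST(p p) = { p }.
Union: FOLLOW(E') = { k, p, u }.

{ k, p, u }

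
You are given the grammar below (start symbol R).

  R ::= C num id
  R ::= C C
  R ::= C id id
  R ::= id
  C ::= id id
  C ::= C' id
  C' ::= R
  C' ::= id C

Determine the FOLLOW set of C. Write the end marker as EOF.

{ EOF, id, num }

In R ::= C num id: add FIRST(num id) = { num }.
In R ::= C C: add FIRST(C) = { id }.
In R ::= C C: C is at the end, add FOLLOW(R) = { EOF, id }.
In R ::= C id id: add FIRST(id id) = { id }.
In C' ::= id C: C is at the end, add FOLLOW(C') = { id }.
Union: FOLLOW(C) = { EOF, id, num }.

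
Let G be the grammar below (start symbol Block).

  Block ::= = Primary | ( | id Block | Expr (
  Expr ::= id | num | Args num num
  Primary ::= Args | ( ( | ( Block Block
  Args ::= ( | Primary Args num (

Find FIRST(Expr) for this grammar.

Expr ::= id contributes {id}.
Expr ::= num contributes {num}.
From Expr ::= Args num num: add FIRST(Args) = { ( }.
Union: FIRST(Expr) = { (, id, num }.

{ (, id, num }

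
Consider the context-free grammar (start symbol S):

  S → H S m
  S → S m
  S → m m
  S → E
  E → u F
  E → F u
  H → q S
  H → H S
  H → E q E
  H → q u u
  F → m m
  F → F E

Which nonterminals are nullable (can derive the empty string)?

No nonterminal has an empty production or an RHS whose symbols are all nullable.

{ } (none)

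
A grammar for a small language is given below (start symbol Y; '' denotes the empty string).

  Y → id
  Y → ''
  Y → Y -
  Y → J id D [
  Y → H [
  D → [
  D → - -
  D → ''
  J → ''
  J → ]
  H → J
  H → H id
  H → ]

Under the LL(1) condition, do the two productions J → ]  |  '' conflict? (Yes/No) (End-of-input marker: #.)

No

FIRST(]) = { ] } and FIRST('') = { '' }.
The second is nullable but FOLLOW(J) = { [, id } is disjoint from FIRST of the first.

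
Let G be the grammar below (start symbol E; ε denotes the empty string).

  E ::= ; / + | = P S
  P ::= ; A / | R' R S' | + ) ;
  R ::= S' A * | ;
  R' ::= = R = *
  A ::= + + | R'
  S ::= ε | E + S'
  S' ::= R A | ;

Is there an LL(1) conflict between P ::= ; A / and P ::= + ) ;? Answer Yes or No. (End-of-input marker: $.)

No

FIRST(; A /) = { ; } and FIRST(+ ) ;) = { + }.
The FIRST sets are disjoint and neither alternative is nullable — no conflict.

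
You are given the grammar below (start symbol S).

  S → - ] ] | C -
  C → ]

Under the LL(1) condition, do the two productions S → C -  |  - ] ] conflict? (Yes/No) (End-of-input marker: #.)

FIRST(C -) = { ] } and FIRST(- ] ]) = { - }.
The FIRST sets are disjoint and neither alternative is nullable — no conflict.

No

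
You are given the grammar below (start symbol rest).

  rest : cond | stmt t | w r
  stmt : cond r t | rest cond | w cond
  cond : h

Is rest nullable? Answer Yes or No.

No

No nonterminal in this grammar is nullable.
No production of rest has an RHS whose symbols are all nullable, so rest is not nullable.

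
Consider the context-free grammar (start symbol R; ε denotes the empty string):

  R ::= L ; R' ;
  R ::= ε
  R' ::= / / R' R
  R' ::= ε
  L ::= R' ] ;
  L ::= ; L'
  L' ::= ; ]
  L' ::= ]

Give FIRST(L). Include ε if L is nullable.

From L ::= R' ] ;: R' nullable, take FIRST(R') ∪ {]} = { /, ] }.
L ::= ; L' contributes {;}.
Union: FIRST(L) = { /, ;, ] }.

{ /, ;, ] }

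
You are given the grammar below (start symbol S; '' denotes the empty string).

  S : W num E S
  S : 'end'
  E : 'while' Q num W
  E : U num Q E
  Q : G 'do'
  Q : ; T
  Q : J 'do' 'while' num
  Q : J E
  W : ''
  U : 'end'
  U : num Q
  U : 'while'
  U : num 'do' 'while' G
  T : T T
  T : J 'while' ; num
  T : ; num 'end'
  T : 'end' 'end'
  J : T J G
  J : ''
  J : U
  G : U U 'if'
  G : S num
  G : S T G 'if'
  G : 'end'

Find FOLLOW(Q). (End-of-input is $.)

In E : 'while' Q num W: add FIRST(num W) = { num }.
In E : U num Q E: add FIRST(E) = { 'end', 'while', num }.
In U : num Q: Q is at the end, add FOLLOW(U) = { 'do', 'end', 'if', 'while', num }.
Union: FOLLOW(Q) = { 'do', 'end', 'if', 'while', num }.

{ 'do', 'end', 'if', 'while', num }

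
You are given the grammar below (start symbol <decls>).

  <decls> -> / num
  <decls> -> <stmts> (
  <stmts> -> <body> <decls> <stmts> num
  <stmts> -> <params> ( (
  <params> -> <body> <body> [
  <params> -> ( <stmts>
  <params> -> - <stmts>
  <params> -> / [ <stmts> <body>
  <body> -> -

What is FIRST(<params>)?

From <params> -> <body> <body> [: add FIRST(<body>) = { - }.
<params> -> ( <stmts> contributes {(}.
<params> -> - <stmts> contributes {-}.
<params> -> / [ <stmts> <body> contributes {/}.
Union: FIRST(<params>) = { (, -, / }.

{ (, -, / }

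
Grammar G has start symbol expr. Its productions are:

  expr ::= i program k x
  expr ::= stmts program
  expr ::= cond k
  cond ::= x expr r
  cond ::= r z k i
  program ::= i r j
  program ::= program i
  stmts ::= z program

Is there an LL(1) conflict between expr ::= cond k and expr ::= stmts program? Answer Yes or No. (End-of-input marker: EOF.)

FIRST(cond k) = { r, x } and FIRST(stmts program) = { z }.
The FIRST sets are disjoint and neither alternative is nullable — no conflict.

No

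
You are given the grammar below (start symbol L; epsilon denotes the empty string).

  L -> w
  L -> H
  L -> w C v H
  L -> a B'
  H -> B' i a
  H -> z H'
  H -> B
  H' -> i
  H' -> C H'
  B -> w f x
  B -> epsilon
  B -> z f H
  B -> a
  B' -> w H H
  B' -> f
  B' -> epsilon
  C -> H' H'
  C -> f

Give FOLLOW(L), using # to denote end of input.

L is the start symbol, so # ∈ FOLLOW(L).
Union: FOLLOW(L) = { # }.

{ # }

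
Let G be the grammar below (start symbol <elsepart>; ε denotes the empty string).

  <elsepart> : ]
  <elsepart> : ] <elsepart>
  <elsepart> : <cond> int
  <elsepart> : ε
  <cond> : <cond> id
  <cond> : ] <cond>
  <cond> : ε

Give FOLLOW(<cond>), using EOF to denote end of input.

In <elsepart> : <cond> int: add FIRST(int) = { int }.
In <cond> : <cond> id: add FIRST(id) = { id }.
In <cond> : ] <cond>: <cond> is at the end, add FOLLOW(<cond>) = { id, int }.
Union: FOLLOW(<cond>) = { id, int }.

{ id, int }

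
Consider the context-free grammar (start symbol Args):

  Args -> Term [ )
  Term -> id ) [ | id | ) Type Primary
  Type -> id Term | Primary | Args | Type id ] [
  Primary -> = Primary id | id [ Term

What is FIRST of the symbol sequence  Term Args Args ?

{ ), id }

Add FIRST(Term) = { ), id }; Term is not nullable, stop.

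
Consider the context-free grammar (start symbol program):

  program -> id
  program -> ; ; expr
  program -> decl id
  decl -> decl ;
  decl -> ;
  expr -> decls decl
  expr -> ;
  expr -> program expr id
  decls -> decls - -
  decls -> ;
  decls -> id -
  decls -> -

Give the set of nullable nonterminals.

{ } (none)

No nonterminal has an empty production or an RHS whose symbols are all nullable.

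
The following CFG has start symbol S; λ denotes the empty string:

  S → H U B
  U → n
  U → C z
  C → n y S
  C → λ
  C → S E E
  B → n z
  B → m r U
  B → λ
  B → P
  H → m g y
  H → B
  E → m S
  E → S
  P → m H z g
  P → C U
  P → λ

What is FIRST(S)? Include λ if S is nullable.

{ m, n, z }

From S → H U B: H nullable, take FIRST(H) ∪ FIRST(U) = { m, n, z }.
Union: FIRST(S) = { m, n, z }.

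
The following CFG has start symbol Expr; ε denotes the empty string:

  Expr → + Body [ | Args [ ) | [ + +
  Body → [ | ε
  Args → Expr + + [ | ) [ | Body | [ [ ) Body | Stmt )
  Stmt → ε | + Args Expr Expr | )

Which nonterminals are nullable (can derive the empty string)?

Directly nullable (have an ε-production): Body, Stmt.
Args → Body with every symbol nullable, so Args is nullable.
No other nonterminal has a production whose RHS symbols are all nullable.

{ Args, Body, Stmt }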